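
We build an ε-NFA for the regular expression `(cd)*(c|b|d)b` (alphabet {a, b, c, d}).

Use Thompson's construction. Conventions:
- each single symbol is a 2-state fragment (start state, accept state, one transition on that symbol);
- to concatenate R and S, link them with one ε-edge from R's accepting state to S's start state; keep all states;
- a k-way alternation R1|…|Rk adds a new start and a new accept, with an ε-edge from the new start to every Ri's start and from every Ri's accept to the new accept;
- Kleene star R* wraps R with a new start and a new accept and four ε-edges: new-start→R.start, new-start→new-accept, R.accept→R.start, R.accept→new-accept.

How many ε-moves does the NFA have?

13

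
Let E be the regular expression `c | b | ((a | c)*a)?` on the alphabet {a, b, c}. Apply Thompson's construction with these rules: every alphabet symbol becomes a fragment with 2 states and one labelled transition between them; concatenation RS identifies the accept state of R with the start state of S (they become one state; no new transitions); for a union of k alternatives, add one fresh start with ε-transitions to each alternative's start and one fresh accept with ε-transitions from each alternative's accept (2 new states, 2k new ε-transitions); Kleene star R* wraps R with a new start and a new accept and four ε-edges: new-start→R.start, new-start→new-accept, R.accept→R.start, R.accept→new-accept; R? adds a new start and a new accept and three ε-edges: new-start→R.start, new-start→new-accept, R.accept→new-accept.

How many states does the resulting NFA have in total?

By structural recursion:
Each of the 5 symbol leaves contributes a 2-state fragment.
  a | c → 6 states
  (a | c)* → 8 states
  (a | c)*a → 9 states
  ((a | c)*a)? → 11 states
  c | b | ((a | c)*a)? → 17 states

17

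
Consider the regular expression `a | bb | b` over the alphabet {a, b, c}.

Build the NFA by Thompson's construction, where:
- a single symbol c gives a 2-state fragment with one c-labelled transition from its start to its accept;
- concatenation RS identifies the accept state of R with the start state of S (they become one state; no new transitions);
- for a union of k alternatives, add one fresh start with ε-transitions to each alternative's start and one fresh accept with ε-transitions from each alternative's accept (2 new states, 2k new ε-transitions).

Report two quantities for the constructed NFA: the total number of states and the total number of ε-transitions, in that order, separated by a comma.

By structural recursion:
Each of the 4 symbol leaves contributes 2 states and 0 ε-transitions.
  bb → 3 states, 0 ε-transitions
  a | bb | b → 9 states, 6 ε-transitions

9, 6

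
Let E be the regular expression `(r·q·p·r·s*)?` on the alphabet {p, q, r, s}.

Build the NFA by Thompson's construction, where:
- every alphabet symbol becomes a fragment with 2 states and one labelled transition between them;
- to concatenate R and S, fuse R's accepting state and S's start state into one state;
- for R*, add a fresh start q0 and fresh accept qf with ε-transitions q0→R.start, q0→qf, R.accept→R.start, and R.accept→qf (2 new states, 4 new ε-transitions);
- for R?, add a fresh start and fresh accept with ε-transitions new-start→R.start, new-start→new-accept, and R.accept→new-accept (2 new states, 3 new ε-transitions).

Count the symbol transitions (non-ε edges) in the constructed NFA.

5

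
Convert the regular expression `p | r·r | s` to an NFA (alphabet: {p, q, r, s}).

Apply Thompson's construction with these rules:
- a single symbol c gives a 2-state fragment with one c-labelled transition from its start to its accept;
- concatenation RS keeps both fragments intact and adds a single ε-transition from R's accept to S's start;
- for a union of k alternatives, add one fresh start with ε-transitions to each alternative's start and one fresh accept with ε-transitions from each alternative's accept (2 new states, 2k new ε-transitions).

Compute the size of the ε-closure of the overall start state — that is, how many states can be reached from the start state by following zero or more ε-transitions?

4

Work bottom-up. For each fragment F, track |ε-closure(F.start)| and whether F's accept lies in that closure (i.e. whether F accepts ε). A single-symbol fragment has closure size 1 and does not accept ε.
  r·r — |ε-closure| equals the left operand's closure size = 1 (its accept is not ε-reachable, so the closure stops there)
  p | r·r | s — |ε-closure| = 1 + 1 + 1 + 1 = 4 (the new accept is not ε-reachable since no branch accepts ε)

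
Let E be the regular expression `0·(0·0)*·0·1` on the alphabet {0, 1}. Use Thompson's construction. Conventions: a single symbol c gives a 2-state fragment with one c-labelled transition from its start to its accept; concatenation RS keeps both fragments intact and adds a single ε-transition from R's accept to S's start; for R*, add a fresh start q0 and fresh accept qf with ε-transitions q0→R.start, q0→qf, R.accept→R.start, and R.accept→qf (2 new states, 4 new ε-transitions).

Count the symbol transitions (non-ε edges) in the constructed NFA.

Per subexpression:
Each of the 5 symbol leaves contributes exactly 1 symbol transition.
  0·0 — 2 symbol transitions
  (0·0)* — 2 symbol transitions
  0·(0·0)*·0·1 — 5 symbol transitions

5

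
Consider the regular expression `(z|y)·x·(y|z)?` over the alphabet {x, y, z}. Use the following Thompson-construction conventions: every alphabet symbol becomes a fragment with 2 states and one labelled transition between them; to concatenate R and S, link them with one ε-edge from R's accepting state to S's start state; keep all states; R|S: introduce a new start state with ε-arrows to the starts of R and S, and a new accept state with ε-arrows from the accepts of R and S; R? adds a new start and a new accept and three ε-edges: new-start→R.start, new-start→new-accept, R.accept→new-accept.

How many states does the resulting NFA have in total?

Per subexpression:
Each of the 5 symbol leaves contributes a 2-state fragment.
  z|y → 6 states
  y|z → 6 states
  (y|z)? → 8 states
  (z|y)·x·(y|z)? → 16 states

16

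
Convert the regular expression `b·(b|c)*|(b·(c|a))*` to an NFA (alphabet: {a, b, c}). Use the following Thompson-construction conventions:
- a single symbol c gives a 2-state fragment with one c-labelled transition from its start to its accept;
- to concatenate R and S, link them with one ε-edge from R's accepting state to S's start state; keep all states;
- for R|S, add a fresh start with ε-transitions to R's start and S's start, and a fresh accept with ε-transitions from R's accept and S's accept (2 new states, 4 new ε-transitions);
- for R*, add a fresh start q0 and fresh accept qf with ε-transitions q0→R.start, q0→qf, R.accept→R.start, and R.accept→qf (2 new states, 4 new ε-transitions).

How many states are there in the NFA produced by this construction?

Per subexpression:
Each of the 6 symbol leaves contributes a 2-state fragment.
  b|c → 6 states
  (b|c)* → 8 states
  b·(b|c)* → 10 states
  c|a → 6 states
  b·(c|a) → 8 states
  (b·(c|a))* → 10 states
  b·(b|c)*|(b·(c|a))* → 22 states

22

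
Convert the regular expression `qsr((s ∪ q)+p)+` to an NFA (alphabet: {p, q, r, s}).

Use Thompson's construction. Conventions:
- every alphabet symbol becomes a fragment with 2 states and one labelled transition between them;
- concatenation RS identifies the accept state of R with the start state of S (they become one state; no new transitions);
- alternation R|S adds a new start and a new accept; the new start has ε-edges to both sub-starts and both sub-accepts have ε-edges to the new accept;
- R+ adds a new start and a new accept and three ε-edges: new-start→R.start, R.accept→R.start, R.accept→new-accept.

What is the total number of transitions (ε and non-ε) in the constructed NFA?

Building bottom-up:
Each of the 6 symbol leaves contributes 1 transition (1 symbol, 0 ε).
  s ∪ q : 6 transitions (2 symbol, 4 ε)
  (s ∪ q)+ : 9 transitions (2 symbol, 7 ε)
  (s ∪ q)+p : 10 transitions (3 symbol, 7 ε)
  ((s ∪ q)+p)+ : 13 transitions (3 symbol, 10 ε)
  qsr((s ∪ q)+p)+ : 16 transitions (6 symbol, 10 ε)

16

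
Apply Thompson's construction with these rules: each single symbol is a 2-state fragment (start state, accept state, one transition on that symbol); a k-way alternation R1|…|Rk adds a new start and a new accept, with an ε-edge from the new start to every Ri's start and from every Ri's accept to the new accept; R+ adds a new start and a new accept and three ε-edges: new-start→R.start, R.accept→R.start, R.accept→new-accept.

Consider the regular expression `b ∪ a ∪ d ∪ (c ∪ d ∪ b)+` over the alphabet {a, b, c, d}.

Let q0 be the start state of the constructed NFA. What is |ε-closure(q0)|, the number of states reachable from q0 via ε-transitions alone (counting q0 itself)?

9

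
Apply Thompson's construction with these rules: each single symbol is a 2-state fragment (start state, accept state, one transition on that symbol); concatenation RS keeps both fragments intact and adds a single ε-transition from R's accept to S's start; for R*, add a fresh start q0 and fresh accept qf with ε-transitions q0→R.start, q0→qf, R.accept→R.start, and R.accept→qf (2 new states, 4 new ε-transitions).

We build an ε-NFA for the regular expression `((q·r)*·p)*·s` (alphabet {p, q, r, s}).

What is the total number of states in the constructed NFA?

12

Building bottom-up:
Each of the 4 symbol leaves contributes a 2-state fragment.
  q·r = 4 states
  (q·r)* = 6 states
  (q·r)*·p = 8 states
  ((q·r)*·p)* = 10 states
  ((q·r)*·p)*·s = 12 states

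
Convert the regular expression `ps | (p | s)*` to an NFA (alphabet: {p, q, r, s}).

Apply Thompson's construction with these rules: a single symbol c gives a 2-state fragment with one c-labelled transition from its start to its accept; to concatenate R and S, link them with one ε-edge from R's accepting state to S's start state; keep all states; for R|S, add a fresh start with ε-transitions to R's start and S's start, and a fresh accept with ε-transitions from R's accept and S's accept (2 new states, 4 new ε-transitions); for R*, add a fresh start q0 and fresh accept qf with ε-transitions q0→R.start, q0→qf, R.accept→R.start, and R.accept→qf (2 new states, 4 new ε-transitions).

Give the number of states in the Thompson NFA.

14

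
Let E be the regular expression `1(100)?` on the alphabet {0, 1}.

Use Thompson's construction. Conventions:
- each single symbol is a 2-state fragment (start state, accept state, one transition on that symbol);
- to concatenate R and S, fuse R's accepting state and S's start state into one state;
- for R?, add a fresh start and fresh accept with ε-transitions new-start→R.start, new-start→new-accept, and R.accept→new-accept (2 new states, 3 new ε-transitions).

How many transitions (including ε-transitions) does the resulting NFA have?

Per subexpression:
Each of the 4 symbol leaves contributes 1 transition (1 symbol, 0 ε).
  100 — 3 transitions (3 symbol, 0 ε)
  (100)? — 6 transitions (3 symbol, 3 ε)
  1(100)? — 7 transitions (4 symbol, 3 ε)

7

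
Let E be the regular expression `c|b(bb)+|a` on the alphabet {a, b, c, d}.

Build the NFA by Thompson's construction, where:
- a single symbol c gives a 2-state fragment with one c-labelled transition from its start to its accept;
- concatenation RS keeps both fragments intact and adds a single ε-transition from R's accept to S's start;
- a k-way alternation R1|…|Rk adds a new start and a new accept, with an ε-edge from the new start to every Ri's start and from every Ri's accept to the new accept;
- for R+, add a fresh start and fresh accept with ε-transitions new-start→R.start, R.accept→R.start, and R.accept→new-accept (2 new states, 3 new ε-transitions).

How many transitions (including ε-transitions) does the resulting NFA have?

16

Building bottom-up:
Each of the 5 symbol leaves contributes 1 transition (1 symbol, 0 ε).
  bb : 3 transitions (2 symbol, 1 ε)
  (bb)+ : 6 transitions (2 symbol, 4 ε)
  b(bb)+ : 8 transitions (3 symbol, 5 ε)
  c|b(bb)+|a : 16 transitions (5 symbol, 11 ε)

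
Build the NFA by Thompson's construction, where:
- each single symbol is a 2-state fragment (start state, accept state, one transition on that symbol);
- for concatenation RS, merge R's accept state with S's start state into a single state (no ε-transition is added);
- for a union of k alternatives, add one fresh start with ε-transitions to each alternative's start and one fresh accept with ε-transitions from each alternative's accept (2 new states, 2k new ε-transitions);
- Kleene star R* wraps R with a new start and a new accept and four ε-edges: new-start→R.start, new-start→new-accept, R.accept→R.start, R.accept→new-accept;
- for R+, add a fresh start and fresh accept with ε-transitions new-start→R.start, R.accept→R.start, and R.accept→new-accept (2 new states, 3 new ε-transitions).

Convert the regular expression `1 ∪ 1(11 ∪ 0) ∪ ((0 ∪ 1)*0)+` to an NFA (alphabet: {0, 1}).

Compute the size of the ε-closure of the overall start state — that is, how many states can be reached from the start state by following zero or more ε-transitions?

9

Work bottom-up. For each fragment F, track |ε-closure(F.start)| and whether F's accept lies in that closure (i.e. whether F accepts ε). A single-symbol fragment has closure size 1 and does not accept ε.
  11 — same as the first factor's closure: |closure| = 1
  11 ∪ 0 — |closure| = 1 + 1 + 1 = 3 (the new accept is not ε-reachable since no branch accepts ε)
  1(11 ∪ 0) — |closure| equals the left operand's closure size = 1 (its accept is not ε-reachable, so the closure stops there)
  0 ∪ 1 — |closure| = 1 + 1 + 1 = 3 (the new accept is not ε-reachable since no branch accepts ε)
  (0 ∪ 1)* — the star's fresh start ε-reaches both the body's start and the fresh accept: |closure| = 2 + 3 = 5
  (0 ∪ 1)*0 — |closure| = 5 + (1−1) = 5 (closure spills across the concat boundary because the left factor accepts ε)
  ((0 ∪ 1)*0)+ — |closure| = 1 + 5 = 6 (the body doesn't accept ε, so the new accept is not reached)
  1 ∪ 1(11 ∪ 0) ∪ ((0 ∪ 1)*0)+ — new start ε-reaches every alternative's start; none of them accept ε, so the new accept is not reached: |closure| = 1 + 1 + 1 + 6 = 9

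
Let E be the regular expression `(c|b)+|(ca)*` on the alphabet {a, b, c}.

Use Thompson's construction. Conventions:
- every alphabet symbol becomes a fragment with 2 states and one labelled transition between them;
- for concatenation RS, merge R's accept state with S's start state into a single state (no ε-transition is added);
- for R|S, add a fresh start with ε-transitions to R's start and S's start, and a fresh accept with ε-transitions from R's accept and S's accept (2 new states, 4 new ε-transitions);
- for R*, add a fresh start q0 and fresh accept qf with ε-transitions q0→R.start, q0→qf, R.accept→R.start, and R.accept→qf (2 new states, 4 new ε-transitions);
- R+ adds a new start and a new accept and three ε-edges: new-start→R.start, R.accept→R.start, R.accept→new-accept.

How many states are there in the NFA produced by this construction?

Bottom-up over the parse tree:
Each of the 4 symbol leaves contributes a 2-state fragment.
  c|b — 6 states
  (c|b)+ — 8 states
  ca — 3 states
  (ca)* — 5 states
  (c|b)+|(ca)* — 15 states

15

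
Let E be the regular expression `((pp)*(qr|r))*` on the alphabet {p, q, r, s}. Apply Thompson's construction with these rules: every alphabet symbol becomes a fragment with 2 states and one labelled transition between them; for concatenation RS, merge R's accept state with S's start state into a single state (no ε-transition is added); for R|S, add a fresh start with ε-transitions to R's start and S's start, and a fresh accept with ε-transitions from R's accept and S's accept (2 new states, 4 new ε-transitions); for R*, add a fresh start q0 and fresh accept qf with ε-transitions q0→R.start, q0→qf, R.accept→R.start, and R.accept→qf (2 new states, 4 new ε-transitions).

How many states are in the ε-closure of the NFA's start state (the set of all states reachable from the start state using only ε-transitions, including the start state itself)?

7

Compute the ε-closure size of each fragment's start state recursively; a symbol fragment's start has no outgoing ε-edge, so its closure is just itself (size 1).
  pp — same as the first factor's closure: C = 1
  (pp)* — the star's fresh start ε-reaches both the body's start and the fresh accept: C = 2 + 1 = 3
  qr — C equals the left operand's closure size = 1 (its accept is not ε-reachable, so the closure stops there)
  qr|r — C = 1 + 1 + 1 = 3 (the new accept is not ε-reachable since no branch accepts ε)
  (pp)*(qr|r) — C = 3 + (3−1) = 5 (closure spills across the concat boundary because the left factor accepts ε)
  ((pp)*(qr|r))* — the star's fresh start ε-reaches both the body's start and the fresh accept: C = 2 + 5 = 7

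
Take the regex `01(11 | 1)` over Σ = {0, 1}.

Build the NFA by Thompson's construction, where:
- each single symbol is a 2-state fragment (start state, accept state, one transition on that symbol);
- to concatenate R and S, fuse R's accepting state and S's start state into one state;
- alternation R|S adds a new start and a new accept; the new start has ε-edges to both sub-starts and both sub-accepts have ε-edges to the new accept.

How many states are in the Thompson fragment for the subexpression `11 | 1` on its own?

7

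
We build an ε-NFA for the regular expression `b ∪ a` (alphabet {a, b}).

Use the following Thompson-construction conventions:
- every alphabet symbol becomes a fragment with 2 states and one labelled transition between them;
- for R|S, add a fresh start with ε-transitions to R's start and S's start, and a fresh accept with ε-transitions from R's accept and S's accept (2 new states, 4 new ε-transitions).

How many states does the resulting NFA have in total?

6

By structural recursion:
Each of the 2 symbol leaves contributes a 2-state fragment.
  b ∪ a : 6 states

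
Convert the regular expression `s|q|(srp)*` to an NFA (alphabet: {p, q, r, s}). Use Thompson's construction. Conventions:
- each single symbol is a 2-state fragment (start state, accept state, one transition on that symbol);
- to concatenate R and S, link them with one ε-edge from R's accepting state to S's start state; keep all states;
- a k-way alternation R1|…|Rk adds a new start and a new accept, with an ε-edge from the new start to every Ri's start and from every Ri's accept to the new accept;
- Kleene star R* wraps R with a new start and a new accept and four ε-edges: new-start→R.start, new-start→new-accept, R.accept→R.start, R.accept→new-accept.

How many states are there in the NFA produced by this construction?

By structural recursion:
Each of the 5 symbol leaves contributes a 2-state fragment.
  srp — 6 states
  (srp)* — 8 states
  s|q|(srp)* — 14 states

14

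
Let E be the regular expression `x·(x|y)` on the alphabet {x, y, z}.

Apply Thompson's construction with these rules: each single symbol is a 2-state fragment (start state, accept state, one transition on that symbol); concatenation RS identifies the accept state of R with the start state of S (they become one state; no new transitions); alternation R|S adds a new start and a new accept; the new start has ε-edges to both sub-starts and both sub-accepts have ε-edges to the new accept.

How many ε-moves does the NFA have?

Building bottom-up:
Each of the 3 symbol leaves contributes 0 ε-transitions.
  x|y = 4 ε-transitions
  x·(x|y) = 4 ε-transitions

4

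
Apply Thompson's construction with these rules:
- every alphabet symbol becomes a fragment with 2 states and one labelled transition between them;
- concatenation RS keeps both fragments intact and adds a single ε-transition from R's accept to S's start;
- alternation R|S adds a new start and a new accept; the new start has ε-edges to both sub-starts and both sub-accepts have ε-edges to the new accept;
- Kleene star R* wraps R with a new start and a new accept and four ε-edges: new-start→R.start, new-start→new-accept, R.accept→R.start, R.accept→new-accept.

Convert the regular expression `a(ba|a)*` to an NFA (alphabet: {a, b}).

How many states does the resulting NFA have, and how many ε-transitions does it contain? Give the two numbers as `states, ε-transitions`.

Recursing over subexpressions:
Each of the 4 symbol leaves contributes 2 states and 0 ε-transitions.
  ba → 4 states, 1 ε-transition
  ba|a → 8 states, 5 ε-transitions
  (ba|a)* → 10 states, 9 ε-transitions
  a(ba|a)* → 12 states, 10 ε-transitions

12, 10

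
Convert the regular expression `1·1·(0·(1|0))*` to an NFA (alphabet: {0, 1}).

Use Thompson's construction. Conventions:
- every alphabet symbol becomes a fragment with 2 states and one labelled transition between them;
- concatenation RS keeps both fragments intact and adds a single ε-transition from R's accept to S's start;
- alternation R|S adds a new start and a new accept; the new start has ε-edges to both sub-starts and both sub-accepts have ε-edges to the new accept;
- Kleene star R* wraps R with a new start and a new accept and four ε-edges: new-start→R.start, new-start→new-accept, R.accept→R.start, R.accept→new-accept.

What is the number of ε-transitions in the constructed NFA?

Per subexpression:
Each of the 5 symbol leaves contributes 0 ε-transitions.
  1|0 = 4 ε-transitions
  0·(1|0) = 5 ε-transitions
  (0·(1|0))* = 9 ε-transitions
  1·1·(0·(1|0))* = 11 ε-transitions

11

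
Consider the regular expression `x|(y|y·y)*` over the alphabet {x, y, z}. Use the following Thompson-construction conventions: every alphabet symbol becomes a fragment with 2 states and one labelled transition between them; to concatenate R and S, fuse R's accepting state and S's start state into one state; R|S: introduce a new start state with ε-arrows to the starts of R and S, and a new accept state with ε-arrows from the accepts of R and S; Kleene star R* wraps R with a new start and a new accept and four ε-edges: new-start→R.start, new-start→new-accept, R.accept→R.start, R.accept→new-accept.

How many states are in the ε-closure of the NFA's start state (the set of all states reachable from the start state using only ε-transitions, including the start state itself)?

8

Compute the ε-closure size of each fragment's start state recursively; a symbol fragment's start has no outgoing ε-edge, so its closure is just itself (size 1).
  y·y — C equals the left operand's closure size = 1 (its accept is not ε-reachable, so the closure stops there)
  y|y·y — new start ε-reaches every alternative's start; none of them accept ε, so the new accept is not reached: C = 1 + 1 + 1 = 3
  (y|y·y)* — C = 1 (new start) + 3 (body) + 1 (new accept) = 5
  x|(y|y·y)* — C = 1 (new start) + (1 + 5) + 1 (new accept, since some branch ε-reaches its own accept) = 8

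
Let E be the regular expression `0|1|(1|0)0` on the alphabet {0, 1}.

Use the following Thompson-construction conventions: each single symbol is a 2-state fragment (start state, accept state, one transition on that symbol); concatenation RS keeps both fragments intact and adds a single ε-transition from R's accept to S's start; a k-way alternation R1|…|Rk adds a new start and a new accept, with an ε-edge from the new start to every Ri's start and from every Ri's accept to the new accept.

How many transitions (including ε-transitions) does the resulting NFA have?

16

Building bottom-up:
Each of the 5 symbol leaves contributes 1 transition (1 symbol, 0 ε).
  1|0 → 6 transitions (2 symbol, 4 ε)
  (1|0)0 → 8 transitions (3 symbol, 5 ε)
  0|1|(1|0)0 → 16 transitions (5 symbol, 11 ε)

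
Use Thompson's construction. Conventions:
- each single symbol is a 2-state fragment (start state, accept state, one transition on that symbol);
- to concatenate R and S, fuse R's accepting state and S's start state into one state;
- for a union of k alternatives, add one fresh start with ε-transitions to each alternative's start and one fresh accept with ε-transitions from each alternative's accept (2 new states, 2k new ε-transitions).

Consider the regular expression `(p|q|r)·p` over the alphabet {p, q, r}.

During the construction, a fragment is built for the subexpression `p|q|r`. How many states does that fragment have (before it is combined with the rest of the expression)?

8

Fragment for `p|q|r`:
Each of the 3 symbol leaves contributes a 2-state fragment.
  p|q|r = 8 states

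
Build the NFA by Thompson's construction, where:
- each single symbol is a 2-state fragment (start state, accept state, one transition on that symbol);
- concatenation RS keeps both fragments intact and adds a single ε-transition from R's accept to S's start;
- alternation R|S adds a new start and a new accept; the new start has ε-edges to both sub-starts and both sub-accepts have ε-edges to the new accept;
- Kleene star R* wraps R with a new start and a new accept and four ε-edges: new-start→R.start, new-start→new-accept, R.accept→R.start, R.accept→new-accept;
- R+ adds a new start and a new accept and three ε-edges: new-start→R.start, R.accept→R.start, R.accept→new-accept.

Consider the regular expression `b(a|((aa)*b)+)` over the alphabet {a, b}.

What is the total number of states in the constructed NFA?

Per subexpression:
Each of the 5 symbol leaves contributes a 2-state fragment.
  aa : 4 states
  (aa)* : 6 states
  (aa)*b : 8 states
  ((aa)*b)+ : 10 states
  a|((aa)*b)+ : 14 states
  b(a|((aa)*b)+) : 16 states

16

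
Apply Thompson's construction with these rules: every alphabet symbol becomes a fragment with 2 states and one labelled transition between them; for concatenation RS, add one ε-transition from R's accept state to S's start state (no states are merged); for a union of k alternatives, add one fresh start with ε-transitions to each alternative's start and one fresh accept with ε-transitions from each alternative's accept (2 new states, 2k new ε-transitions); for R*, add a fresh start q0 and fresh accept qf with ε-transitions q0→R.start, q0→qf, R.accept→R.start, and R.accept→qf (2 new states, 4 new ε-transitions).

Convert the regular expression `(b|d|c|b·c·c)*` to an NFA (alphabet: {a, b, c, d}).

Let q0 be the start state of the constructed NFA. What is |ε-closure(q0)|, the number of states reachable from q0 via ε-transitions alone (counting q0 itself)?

Let C(F) = |ε-closure(F.start)| within fragment F, and note whether F accepts ε. Symbol fragments have C = 1 and do not accept ε. Then:
  b·c·c — same as the first factor's closure: |closure| = 1
  b|d|c|b·c·c — |closure| = 1 + 1 + 1 + 1 + 1 = 5 (the new accept is not ε-reachable since no branch accepts ε)
  (b|d|c|b·c·c)* — the star's fresh start ε-reaches both the body's start and the fresh accept: |closure| = 2 + 5 = 7

7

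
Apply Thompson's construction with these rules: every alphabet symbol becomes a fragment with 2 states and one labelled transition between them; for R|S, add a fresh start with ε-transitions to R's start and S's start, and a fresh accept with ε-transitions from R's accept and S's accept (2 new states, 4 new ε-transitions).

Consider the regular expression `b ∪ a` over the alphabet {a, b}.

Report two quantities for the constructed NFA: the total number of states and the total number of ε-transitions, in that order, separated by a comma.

6, 4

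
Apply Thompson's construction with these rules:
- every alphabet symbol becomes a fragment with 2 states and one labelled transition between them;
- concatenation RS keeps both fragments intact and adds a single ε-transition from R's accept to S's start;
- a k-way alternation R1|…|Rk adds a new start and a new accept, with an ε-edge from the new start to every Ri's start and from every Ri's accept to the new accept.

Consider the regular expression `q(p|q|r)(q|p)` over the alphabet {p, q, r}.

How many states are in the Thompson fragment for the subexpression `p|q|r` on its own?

Fragment for `p|q|r`:
Each of the 3 symbol leaves contributes a 2-state fragment.
  p|q|r : 8 states

8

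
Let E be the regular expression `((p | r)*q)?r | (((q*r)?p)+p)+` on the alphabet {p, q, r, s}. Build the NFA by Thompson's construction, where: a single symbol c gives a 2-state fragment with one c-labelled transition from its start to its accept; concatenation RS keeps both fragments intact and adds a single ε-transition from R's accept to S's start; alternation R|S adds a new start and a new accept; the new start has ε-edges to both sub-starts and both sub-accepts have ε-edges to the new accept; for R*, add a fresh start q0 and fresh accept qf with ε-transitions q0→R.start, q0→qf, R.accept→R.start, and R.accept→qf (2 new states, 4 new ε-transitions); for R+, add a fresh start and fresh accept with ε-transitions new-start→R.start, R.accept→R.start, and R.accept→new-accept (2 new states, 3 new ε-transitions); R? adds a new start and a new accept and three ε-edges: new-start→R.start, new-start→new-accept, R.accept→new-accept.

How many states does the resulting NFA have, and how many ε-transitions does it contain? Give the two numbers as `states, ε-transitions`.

32, 33

Bottom-up over the parse tree:
Each of the 8 symbol leaves contributes 2 states and 0 ε-transitions.
  p | r — 6 states, 4 ε-transitions
  (p | r)* — 8 states, 8 ε-transitions
  (p | r)*q — 10 states, 9 ε-transitions
  ((p | r)*q)? — 12 states, 12 ε-transitions
  ((p | r)*q)?r — 14 states, 13 ε-transitions
  q* — 4 states, 4 ε-transitions
  q*r — 6 states, 5 ε-transitions
  (q*r)? — 8 states, 8 ε-transitions
  (q*r)?p — 10 states, 9 ε-transitions
  ((q*r)?p)+ — 12 states, 12 ε-transitions
  ((q*r)?p)+p — 14 states, 13 ε-transitions
  (((q*r)?p)+p)+ — 16 states, 16 ε-transitions
  ((p | r)*q)?r | (((q*r)?p)+p)+ — 32 states, 33 ε-transitions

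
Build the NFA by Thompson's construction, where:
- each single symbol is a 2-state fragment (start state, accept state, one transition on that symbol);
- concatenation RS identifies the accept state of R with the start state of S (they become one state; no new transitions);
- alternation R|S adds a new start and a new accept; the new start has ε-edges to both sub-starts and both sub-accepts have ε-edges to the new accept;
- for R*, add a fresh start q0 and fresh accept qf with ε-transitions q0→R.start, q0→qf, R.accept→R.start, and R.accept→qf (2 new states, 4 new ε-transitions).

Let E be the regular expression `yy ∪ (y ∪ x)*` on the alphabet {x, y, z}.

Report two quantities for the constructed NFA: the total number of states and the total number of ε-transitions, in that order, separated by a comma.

13, 12

Recursing over subexpressions:
Each of the 4 symbol leaves contributes 2 states and 0 ε-transitions.
  yy — 3 states, 0 ε-transitions
  y ∪ x — 6 states, 4 ε-transitions
  (y ∪ x)* — 8 states, 8 ε-transitions
  yy ∪ (y ∪ x)* — 13 states, 12 ε-transitions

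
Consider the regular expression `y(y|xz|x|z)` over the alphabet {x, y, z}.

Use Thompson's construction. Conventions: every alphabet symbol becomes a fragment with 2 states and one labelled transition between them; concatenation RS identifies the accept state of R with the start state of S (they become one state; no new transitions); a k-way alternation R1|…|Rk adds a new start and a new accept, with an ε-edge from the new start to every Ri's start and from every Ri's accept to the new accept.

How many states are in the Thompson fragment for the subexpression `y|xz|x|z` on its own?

11

Fragment for `y|xz|x|z`:
Each of the 5 symbol leaves contributes a 2-state fragment.
  xz — 3 states
  y|xz|x|z — 11 states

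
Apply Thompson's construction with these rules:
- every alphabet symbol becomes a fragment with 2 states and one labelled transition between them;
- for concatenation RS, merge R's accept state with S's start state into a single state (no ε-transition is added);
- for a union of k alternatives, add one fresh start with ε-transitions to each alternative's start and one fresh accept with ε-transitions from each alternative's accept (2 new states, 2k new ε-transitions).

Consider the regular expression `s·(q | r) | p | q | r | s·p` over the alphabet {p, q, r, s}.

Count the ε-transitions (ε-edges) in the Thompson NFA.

14

Building bottom-up:
Each of the 8 symbol leaves contributes 0 ε-transitions.
  q | r — 4 ε-transitions
  s·(q | r) — 4 ε-transitions
  s·p — 0 ε-transitions
  s·(q | r) | p | q | r | s·p — 14 ε-transitions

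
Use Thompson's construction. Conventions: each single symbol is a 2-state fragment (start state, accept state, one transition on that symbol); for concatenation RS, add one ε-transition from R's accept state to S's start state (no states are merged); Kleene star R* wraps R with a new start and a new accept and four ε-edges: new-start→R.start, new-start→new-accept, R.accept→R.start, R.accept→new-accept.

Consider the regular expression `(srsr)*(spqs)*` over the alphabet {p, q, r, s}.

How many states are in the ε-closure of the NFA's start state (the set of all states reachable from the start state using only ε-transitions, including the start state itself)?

Work bottom-up. For each fragment F, track |ε-closure(F.start)| and whether F's accept lies in that closure (i.e. whether F accepts ε). A single-symbol fragment has closure size 1 and does not accept ε.
  srsr — same as the first factor's closure: C = 1
  (srsr)* — the star's fresh start ε-reaches both the body's start and the fresh accept: C = 2 + 1 = 3
  spqs — C equals the left operand's closure size = 1 (its accept is not ε-reachable, so the closure stops there)
  (spqs)* — new start has ε-edges to the inner start and to the new accept, so C = 2 + 1 = 3
  (srsr)*(spqs)* — the left operand accepts ε, so the closure extends into the next operand (via the concat ε-link); C = 3 + 3 = 6

6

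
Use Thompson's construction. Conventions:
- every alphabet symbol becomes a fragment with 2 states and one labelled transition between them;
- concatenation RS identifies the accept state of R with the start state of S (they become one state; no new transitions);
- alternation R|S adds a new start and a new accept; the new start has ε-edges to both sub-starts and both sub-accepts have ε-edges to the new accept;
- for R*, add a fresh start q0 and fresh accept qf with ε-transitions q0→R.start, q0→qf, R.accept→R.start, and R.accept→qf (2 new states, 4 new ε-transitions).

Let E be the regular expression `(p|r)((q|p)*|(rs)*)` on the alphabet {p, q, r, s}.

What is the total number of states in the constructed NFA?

Building bottom-up:
Each of the 6 symbol leaves contributes a 2-state fragment.
  p|r → 6 states
  q|p → 6 states
  (q|p)* → 8 states
  rs → 3 states
  (rs)* → 5 states
  (q|p)*|(rs)* → 15 states
  (p|r)((q|p)*|(rs)*) → 20 states

20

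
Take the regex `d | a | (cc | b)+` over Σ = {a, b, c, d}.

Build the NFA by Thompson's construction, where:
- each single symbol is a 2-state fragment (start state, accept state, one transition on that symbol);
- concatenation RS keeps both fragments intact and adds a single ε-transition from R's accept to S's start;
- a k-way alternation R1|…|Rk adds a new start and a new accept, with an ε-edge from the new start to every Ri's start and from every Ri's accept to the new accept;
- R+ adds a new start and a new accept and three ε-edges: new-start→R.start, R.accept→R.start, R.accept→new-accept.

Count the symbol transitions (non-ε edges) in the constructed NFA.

5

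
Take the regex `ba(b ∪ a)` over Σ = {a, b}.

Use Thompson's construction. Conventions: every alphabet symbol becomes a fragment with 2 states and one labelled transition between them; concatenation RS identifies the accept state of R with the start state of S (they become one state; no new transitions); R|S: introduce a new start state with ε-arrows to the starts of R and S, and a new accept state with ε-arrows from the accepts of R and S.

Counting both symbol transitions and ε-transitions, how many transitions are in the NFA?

8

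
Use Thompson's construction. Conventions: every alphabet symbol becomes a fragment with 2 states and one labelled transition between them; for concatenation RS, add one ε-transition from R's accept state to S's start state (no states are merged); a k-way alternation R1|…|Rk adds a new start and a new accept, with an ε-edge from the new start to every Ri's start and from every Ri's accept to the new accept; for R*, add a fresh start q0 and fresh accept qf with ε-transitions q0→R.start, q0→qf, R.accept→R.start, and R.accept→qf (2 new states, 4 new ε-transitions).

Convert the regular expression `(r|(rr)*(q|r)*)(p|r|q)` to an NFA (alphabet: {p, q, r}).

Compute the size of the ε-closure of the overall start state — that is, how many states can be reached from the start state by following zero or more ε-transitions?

Work bottom-up. For each fragment F, track |ε-closure(F.start)| and whether F's accept lies in that closure (i.e. whether F accepts ε). A single-symbol fragment has closure size 1 and does not accept ε.
  rr — same as the first factor's closure: C = 1
  (rr)* — C = 1 (new start) + 1 (body) + 1 (new accept) = 3
  q|r — C = 1 + 1 + 1 = 3 (the new accept is not ε-reachable since no branch accepts ε)
  (q|r)* — new start has ε-edges to the inner start and to the new accept, so C = 2 + 3 = 5
  (rr)*(q|r)* — the left operand accepts ε, so the closure extends into the next operand (via the concat ε-link); C = 3 + 5 = 8
  r|(rr)*(q|r)* — new start ε-reaches every alternative's start; at least one alternative accepts ε, so the union's new accept is reached too: C = 1 + 1 + 8 + 1 = 11
  p|r|q — new start ε-reaches every alternative's start; none of them accept ε, so the new accept is not reached: C = 1 + 1 + 1 + 1 = 4
  (r|(rr)*(q|r)*)(p|r|q) — the left operand accepts ε, so the closure extends into the next operand (via the concat ε-link); C = 11 + 4 = 15

15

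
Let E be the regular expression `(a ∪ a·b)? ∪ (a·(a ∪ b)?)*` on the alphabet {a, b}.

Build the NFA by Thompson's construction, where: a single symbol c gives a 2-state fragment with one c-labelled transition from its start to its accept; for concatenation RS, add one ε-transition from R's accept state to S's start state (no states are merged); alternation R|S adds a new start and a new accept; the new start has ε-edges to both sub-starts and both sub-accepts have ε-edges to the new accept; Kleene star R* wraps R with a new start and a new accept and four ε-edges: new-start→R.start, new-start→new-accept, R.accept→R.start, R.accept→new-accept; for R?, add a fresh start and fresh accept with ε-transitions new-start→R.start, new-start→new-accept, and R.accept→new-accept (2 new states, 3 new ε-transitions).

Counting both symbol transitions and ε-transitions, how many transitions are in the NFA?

30

Bottom-up over the parse tree:
Each of the 6 symbol leaves contributes 1 transition (1 symbol, 0 ε).
  a·b : 3 transitions (2 symbol, 1 ε)
  a ∪ a·b : 8 transitions (3 symbol, 5 ε)
  (a ∪ a·b)? : 11 transitions (3 symbol, 8 ε)
  a ∪ b : 6 transitions (2 symbol, 4 ε)
  (a ∪ b)? : 9 transitions (2 symbol, 7 ε)
  a·(a ∪ b)? : 11 transitions (3 symbol, 8 ε)
  (a·(a ∪ b)?)* : 15 transitions (3 symbol, 12 ε)
  (a ∪ a·b)? ∪ (a·(a ∪ b)?)* : 30 transitions (6 symbol, 24 ε)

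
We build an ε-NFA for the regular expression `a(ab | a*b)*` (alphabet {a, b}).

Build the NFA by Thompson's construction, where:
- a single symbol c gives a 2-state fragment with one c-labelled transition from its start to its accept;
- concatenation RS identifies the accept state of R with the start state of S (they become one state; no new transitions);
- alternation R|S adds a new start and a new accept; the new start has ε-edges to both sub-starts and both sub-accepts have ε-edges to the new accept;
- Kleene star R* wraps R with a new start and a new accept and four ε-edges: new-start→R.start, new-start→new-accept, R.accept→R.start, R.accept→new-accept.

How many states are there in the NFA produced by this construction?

Bottom-up over the parse tree:
Each of the 5 symbol leaves contributes a 2-state fragment.
  ab : 3 states
  a* : 4 states
  a*b : 5 states
  ab | a*b : 10 states
  (ab | a*b)* : 12 states
  a(ab | a*b)* : 13 states

13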